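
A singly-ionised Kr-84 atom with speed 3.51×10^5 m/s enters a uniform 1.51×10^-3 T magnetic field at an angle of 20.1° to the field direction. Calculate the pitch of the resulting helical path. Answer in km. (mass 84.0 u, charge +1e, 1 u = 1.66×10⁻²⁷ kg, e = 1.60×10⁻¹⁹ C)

The velocity component along B is v∥ = v cos20.1° = 3.30×10^5 m/s.
The cyclotron period T = 2πm/(qB) = 3.63×10^-3 s is set by m, q, B alone.
Pitch = v∥·T = (3.30×10^5)(3.63×10^-3) = 1200 m.

pitch ≈ 1.20 km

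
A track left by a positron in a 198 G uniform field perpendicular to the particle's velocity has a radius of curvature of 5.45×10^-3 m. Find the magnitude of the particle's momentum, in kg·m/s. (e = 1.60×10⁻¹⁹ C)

p ≈ 1.73×10^-23 kg·m/s

Since qvB = mv²/r, the momentum p = mv = qBr.
p = (1×1.60×10^-19)(0.0198)(5.45×10^-3) = 1.73×10^-23 kg·m/s.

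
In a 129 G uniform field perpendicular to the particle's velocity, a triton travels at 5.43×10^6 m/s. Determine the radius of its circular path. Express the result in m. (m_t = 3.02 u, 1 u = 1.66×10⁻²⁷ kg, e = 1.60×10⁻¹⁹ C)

The magnetic force provides the centripetal force: qvB = mv²/r, so r = mv/(qB).
r = (5.01×10^-27 kg)(5.43×10^6 m/s) / [(1×1.60×10^-19 C)(0.0129 T)] = 13.2 m.

r ≈ 13.2 m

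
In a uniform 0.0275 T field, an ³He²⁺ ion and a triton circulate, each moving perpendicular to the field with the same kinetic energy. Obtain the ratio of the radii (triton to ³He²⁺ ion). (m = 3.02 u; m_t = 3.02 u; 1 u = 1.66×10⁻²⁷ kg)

ratio ≈ 2.00

r = √(2mK)/(qB) ⇒ at equal K, r ∝ √m/q.
r_{triton}/r_{³He²⁺ ion} = 2.00.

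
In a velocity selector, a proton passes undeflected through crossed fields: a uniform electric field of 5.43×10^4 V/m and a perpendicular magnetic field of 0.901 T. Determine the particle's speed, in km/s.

v ≈ 60.3 km/s

For zero net force, qE = qvB, so v = E/B.
v = (5.43×10^4) / (0.901) = 6.03×10^4 m/s.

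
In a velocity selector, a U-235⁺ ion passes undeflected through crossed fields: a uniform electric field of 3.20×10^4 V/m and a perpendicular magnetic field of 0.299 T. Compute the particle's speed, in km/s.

For zero net force, qE = qvB, so v = E/B.
v = (3.20×10^4) / (0.299) = 1.07×10^5 m/s.

v ≈ 107 km/s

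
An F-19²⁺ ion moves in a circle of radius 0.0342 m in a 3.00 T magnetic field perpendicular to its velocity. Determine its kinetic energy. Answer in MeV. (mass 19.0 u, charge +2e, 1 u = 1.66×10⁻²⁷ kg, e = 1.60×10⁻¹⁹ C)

v = qBr/m = (2×1.60×10^-19)(3.00)(0.0342) / (3.15×10^-26) = 1.04×10^6 m/s.
K = ½mv² = 0.5·(3.15×10^-26)·(1.04×10^6)² = 1.71×10^-14 J = 0.107 MeV.

K ≈ 0.107 MeV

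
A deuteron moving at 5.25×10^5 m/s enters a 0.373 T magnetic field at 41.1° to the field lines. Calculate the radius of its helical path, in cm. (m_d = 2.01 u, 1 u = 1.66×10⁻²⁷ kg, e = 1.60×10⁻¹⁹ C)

r ≈ 1.93 cm

Only the perpendicular component v⊥ = v sin41.1° = 3.45×10^5 m/s is bent by the field.
r = m v⊥ /(qB) = (3.34×10^-27)(3.45×10^5) / [(1×1.60×10^-19)(0.373)] = 0.0193 m.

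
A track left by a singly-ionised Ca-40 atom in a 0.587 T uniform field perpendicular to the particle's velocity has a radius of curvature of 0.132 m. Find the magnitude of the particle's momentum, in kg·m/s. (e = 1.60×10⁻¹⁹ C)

p ≈ 1.24×10^-20 kg·m/s

Since qvB = mv²/r, the momentum p = mv = qBr.
p = (1×1.60×10^-19)(0.587)(0.132) = 1.24×10^-20 kg·m/s.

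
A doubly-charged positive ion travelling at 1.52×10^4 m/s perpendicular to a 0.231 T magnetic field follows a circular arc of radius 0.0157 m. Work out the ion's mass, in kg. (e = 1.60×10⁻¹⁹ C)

m ≈ 7.64×10^-26 kg

qvB = mv²/r ⇒ m = qBr/v.
m = (2×1.60×10^-19)(0.231)(0.0157) / (1.52×10^4) = 7.64×10^-26 kg.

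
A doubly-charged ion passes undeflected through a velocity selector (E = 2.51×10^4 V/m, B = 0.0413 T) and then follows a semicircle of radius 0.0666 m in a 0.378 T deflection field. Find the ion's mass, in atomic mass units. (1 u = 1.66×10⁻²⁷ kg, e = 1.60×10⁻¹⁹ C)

v = E/B₁ = 6.08×10^5 m/s.
From r = mv/(qB₂), m = qB₂r/v = (2×1.60×10^-19)(0.378)(0.0666) / (6.08×10^5) = 1.33×10^-26 kg.
In atomic mass units: m = 1.33×10^-26 / 1.66×10^-27 = 7.99 u.

m ≈ 7.99 u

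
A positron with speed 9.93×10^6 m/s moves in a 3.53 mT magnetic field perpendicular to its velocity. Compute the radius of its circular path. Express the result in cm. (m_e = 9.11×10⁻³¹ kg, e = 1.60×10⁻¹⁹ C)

The magnetic force provides the centripetal force: qvB = mv²/r, so r = mv/(qB).
r = (9.11×10^-31 kg)(9.93×10^6 m/s) / [(1×1.60×10^-19 C)(3.53×10^-3 T)] = 0.0160 m.

r ≈ 1.60 cm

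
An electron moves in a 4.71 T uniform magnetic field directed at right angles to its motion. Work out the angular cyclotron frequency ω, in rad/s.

ω ≈ 8.27×10^11 rad/s

ω = qB/m = (1×1.60×10^-19)(4.71) / (9.11×10^-31) = 8.27×10^11 rad/s.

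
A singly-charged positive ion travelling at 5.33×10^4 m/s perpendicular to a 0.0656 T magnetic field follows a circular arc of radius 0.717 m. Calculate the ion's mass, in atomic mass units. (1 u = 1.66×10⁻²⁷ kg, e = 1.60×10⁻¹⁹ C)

m ≈ 85.1 u

qvB = mv²/r ⇒ m = qBr/v.
m = (1×1.60×10^-19)(0.0656)(0.717) / (5.33×10^4) = 1.41×10^-25 kg = 85.1 u.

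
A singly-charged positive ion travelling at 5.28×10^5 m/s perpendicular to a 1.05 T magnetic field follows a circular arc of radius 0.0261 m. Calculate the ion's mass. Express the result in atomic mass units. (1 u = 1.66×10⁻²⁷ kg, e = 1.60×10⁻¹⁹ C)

qvB = mv²/r ⇒ m = qBr/v.
m = (1×1.60×10^-19)(1.05)(0.0261) / (5.28×10^5) = 8.30×10^-27 kg = 5.00 u.

m ≈ 5.00 u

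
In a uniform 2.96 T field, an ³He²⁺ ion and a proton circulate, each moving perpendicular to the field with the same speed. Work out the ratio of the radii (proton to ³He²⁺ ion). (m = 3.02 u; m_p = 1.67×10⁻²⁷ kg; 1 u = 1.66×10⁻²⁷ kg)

r = mv/(qB) ⇒ at equal v, r ∝ m/q.
r_{proton}/r_{³He²⁺ ion} = 0.666.

ratio ≈ 0.666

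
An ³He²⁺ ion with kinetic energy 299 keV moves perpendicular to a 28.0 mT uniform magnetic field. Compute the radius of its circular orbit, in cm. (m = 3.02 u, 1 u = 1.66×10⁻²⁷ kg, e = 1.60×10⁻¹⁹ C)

r ≈ 244 cm

Convert the energy: K = 299 keV = 4.78×10^-14 J.
v = √(2K/m) = √(2·4.78×10^-14/5.01×10^-27) = 4.37×10^6 m/s.
r = mv/(qB) = (5.01×10^-27)(4.37×10^6) / [(2×1.60×10^-19)(0.0280)] = 2.44 m.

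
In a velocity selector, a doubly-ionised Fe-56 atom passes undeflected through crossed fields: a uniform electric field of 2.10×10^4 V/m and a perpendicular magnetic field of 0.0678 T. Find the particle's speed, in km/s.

For zero net force, qE = qvB, so v = E/B.
v = (2.10×10^4) / (0.0678) = 3.10×10^5 m/s.

v ≈ 310 km/s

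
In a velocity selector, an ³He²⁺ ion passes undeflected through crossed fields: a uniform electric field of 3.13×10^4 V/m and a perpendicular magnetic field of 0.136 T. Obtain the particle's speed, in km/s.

v ≈ 230 km/s

For zero net force, qE = qvB, so v = E/B.
v = (3.13×10^4) / (0.136) = 2.30×10^5 m/s.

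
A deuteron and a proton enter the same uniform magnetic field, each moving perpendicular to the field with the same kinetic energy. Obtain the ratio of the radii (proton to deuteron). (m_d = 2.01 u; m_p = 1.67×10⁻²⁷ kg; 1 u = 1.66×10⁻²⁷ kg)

r = √(2mK)/(qB) ⇒ at equal K, r ∝ √m/q.
r_{proton}/r_{deuteron} = 0.707.

ratio ≈ 0.707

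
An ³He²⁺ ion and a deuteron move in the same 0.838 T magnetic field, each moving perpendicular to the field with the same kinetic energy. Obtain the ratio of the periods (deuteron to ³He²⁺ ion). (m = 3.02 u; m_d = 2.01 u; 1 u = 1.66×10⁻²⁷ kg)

T = 2πm/(qB) is independent of speed, so T₂/T₁ = (m₂/q₂)/(m₁/q₁).
T_{deuteron}/T_{³He²⁺ ion} = (3.34×10^-27/1e) / (5.01×10^-27/2e) = 1.33.

ratio ≈ 1.33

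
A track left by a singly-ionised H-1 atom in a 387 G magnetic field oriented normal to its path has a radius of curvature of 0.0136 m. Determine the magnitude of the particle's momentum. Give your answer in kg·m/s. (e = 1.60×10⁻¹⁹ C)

Since qvB = mv²/r, the momentum p = mv = qBr.
p = (1×1.60×10^-19)(0.0387)(0.0136) = 8.42×10^-23 kg·m/s.

p ≈ 8.42×10^-23 kg·m/s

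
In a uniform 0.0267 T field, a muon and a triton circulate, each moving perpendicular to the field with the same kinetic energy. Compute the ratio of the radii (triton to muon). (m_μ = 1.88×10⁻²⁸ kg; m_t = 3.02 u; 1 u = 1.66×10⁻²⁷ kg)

r = √(2mK)/(qB) ⇒ at equal K, r ∝ √m/q.
r_{triton}/r_{muon} = 5.16.

ratio ≈ 5.16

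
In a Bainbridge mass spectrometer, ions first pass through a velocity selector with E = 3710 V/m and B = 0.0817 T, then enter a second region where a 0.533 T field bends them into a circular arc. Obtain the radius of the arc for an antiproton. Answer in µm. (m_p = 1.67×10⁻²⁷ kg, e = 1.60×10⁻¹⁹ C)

r ≈ 889 µm

The selector passes v = E/B = 3710/0.0817 = 4.54×10^4 m/s.
In the deflection region, r = mv/(qB₂) = (1.67×10^-27)(4.54×10^4) / [(1×1.60×10^-19)(0.533)] = 8.89×10^-4 m.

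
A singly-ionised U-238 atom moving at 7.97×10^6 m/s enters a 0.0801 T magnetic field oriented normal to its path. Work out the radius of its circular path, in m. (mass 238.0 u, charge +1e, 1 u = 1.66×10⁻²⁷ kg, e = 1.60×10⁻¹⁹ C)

r ≈ 246 m

The magnetic force provides the centripetal force: qvB = mv²/r, so r = mv/(qB).
r = (3.95×10^-25 kg)(7.97×10^6 m/s) / [(1×1.60×10^-19 C)(0.0801 T)] = 246 m.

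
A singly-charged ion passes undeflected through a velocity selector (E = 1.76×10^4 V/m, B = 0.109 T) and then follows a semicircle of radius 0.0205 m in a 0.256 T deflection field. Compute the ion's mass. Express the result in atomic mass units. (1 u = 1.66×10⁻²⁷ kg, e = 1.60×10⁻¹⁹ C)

m ≈ 3.13 u

v = E/B₁ = 1.61×10^5 m/s.
From r = mv/(qB₂), m = qB₂r/v = (1×1.60×10^-19)(0.256)(0.0205) / (1.61×10^5) = 5.20×10^-27 kg.
In atomic mass units: m = 5.20×10^-27 / 1.66×10^-27 = 3.13 u.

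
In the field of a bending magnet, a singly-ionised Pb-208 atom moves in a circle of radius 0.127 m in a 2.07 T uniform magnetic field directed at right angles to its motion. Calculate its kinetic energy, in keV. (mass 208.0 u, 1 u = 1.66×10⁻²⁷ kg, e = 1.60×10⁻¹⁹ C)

K ≈ 16.0 keV

v = qBr/m = (1×1.60×10^-19)(2.07)(0.127) / (3.45×10^-25) = 1.22×10^5 m/s.
K = ½mv² = 0.5·(3.45×10^-25)·(1.22×10^5)² = 2.56×10^-15 J = 16.0 keV.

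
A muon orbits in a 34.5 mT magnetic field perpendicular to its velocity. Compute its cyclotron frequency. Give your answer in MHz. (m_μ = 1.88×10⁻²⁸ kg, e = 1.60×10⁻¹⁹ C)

f ≈ 4.67 MHz

f = qB/(2πm) = (1×1.60×10^-19)(0.0345) / [2π(1.88×10^-28)] = 4.67×10^6 Hz.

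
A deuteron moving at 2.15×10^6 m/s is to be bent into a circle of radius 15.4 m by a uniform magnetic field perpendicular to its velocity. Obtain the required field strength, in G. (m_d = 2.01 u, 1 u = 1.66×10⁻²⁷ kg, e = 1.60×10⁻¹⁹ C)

qvB = mv²/r gives B = mv/(qr).
B = (3.34×10^-27)(2.15×10^6) / [(1×1.60×10^-19)(15.4)] = 2.91×10^-3 T.

B ≈ 29.1 G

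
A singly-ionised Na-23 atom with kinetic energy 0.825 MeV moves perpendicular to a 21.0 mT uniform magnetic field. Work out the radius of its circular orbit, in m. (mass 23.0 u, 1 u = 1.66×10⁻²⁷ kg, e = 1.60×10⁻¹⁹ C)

r ≈ 29.9 m

Convert the energy: K = 0.825 MeV = 1.32×10^-13 J.
v = √(2K/m) = √(2·1.32×10^-13/3.82×10^-26) = 2.63×10^6 m/s.
r = mv/(qB) = (3.82×10^-26)(2.63×10^6) / [(1×1.60×10^-19)(0.0210)] = 29.9 m.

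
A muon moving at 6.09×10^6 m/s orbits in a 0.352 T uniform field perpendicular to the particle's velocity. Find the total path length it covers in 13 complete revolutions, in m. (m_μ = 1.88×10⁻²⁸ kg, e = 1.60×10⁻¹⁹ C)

r = mv/(qB) = 0.0203 m, so one revolution covers 2πr = 0.128 m.
In 13 revolutions: L = 13·2πr = 1.66 m.

L ≈ 1.66 m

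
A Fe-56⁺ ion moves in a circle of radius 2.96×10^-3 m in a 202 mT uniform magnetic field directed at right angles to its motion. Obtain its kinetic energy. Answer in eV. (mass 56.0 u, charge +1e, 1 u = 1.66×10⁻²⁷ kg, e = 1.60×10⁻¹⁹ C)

K ≈ 0.308 eV

v = qBr/m = (1×1.60×10^-19)(0.202)(2.96×10^-3) / (9.30×10^-26) = 1030 m/s.
K = ½mv² = 0.5·(9.30×10^-26)·(1030)² = 4.92×10^-20 J = 0.308 eV.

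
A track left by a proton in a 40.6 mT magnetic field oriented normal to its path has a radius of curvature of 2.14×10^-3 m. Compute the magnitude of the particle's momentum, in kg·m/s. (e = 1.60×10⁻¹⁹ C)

Since qvB = mv²/r, the momentum p = mv = qBr.
p = (1×1.60×10^-19)(0.0406)(2.14×10^-3) = 1.39×10^-23 kg·m/s.

p ≈ 1.39×10^-23 kg·m/s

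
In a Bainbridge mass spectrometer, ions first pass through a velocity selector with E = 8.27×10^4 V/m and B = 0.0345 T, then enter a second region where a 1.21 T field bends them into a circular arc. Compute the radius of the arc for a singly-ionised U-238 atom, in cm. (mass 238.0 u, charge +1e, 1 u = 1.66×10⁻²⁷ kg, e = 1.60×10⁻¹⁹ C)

r ≈ 489 cm

The selector passes v = E/B = 8.27×10^4/0.0345 = 2.40×10^6 m/s.
In the deflection region, r = mv/(qB₂) = (3.95×10^-25)(2.40×10^6) / [(1×1.60×10^-19)(1.21)] = 4.89 m.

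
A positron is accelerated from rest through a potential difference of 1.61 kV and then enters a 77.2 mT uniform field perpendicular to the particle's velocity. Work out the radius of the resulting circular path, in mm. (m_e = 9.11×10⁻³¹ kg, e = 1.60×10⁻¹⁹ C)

The kinetic energy gained is K = qV = (1×1.60×10^-19)(1610) = 2.58×10^-16 J.
v = √(2K/m) = 2.38×10^7 m/s.
r = mv/(qB) = (9.11×10^-31)(2.38×10^7) / [(1×1.60×10^-19)(0.0772)] = 1.75×10^-3 m.

r ≈ 1.75 mm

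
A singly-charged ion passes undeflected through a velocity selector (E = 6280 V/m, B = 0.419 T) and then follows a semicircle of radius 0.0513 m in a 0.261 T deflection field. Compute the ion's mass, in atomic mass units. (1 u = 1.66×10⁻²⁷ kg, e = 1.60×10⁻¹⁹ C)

m ≈ 86.1 u

v = E/B₁ = 1.50×10^4 m/s.
From r = mv/(qB₂), m = qB₂r/v = (1×1.60×10^-19)(0.261)(0.0513) / (1.50×10^4) = 1.43×10^-25 kg.
In atomic mass units: m = 1.43×10^-25 / 1.66×10^-27 = 86.1 u.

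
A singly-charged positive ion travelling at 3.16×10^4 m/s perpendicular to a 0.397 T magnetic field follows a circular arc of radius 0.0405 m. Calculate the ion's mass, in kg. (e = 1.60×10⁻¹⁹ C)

m ≈ 8.14×10^-26 kg

qvB = mv²/r ⇒ m = qBr/v.
m = (1×1.60×10^-19)(0.397)(0.0405) / (3.16×10^4) = 8.14×10^-26 kg.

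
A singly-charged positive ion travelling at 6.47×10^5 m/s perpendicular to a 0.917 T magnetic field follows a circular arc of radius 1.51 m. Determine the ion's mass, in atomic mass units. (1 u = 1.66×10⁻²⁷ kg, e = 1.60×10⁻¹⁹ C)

qvB = mv²/r ⇒ m = qBr/v.
m = (1×1.60×10^-19)(0.917)(1.51) / (6.47×10^5) = 3.42×10^-25 kg = 206 u.

m ≈ 206 u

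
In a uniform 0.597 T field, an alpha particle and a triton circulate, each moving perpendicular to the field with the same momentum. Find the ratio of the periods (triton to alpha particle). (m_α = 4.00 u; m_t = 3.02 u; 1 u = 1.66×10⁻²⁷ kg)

T = 2πm/(qB) is independent of speed, so T₂/T₁ = (m₂/q₂)/(m₁/q₁).
T_{triton}/T_{alpha particle} = (5.01×10^-27/1e) / (6.64×10^-27/2e) = 1.51.

ratio ≈ 1.51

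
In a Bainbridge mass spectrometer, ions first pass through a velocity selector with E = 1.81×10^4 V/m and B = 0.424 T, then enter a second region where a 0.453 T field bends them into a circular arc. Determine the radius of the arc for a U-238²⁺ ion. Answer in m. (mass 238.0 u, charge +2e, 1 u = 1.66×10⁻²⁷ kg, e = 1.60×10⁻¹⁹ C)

r ≈ 0.116 m

The selector passes v = E/B = 1.81×10^4/0.424 = 4.27×10^4 m/s.
In the deflection region, r = mv/(qB₂) = (3.95×10^-25)(4.27×10^4) / [(2×1.60×10^-19)(0.453)] = 0.116 m.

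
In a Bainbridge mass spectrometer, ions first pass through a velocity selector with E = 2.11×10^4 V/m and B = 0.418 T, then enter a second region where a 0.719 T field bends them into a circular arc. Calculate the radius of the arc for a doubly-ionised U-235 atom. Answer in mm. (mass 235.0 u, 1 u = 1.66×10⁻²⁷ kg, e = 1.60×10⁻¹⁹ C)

r ≈ 85.6 mm

The selector passes v = E/B = 2.11×10^4/0.418 = 5.05×10^4 m/s.
In the deflection region, r = mv/(qB₂) = (3.90×10^-25)(5.05×10^4) / [(2×1.60×10^-19)(0.719)] = 0.0856 m.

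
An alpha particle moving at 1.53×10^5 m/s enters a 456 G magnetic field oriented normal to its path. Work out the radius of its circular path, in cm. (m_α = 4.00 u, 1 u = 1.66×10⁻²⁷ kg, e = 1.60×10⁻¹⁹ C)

The magnetic force provides the centripetal force: qvB = mv²/r, so r = mv/(qB).
r = (6.64×10^-27 kg)(1.53×10^5 m/s) / [(2×1.60×10^-19 C)(0.0456 T)] = 0.0696 m.

r ≈ 6.96 cm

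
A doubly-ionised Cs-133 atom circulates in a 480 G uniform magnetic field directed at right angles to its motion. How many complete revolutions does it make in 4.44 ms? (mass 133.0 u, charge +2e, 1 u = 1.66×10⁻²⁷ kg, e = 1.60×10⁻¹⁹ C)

T = 2πm/(qB) = 2π(2.2078×10^-25) / [(2×1.60×10^-19)(0.0480)] = 9.0313×10^-5 s.
N = t/T = 4.44×10^-3 / 9.0313×10^-5 ≈ 49.16, so 49 complete revolutions.

N = 49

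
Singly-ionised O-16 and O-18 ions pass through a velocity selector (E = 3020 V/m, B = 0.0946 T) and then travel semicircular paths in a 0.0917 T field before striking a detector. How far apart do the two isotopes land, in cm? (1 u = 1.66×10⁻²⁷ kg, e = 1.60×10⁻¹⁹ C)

Δd ≈ 1.44 cm

Both emerge at v = E/B₁ = 3.19×10^4 m/s.
r = mv/(qB₂), so r₁ = 0.05779 m and r₂ = 0.06501 m, giving Δr = 7.22×10^-3 m.
After a semicircle each ion lands a diameter 2r from the entry slit, so the separation is 2Δr = 0.0144 m.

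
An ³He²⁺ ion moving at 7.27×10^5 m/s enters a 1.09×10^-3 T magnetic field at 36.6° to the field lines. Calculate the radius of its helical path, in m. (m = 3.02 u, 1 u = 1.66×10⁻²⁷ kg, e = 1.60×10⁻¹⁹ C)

r ≈ 6.23 m

Only the perpendicular component v⊥ = v sin36.6° = 4.33×10^5 m/s is bent by the field.
r = m v⊥ /(qB) = (5.01×10^-27)(4.33×10^5) / [(2×1.60×10^-19)(1.09×10^-3)] = 6.23 m.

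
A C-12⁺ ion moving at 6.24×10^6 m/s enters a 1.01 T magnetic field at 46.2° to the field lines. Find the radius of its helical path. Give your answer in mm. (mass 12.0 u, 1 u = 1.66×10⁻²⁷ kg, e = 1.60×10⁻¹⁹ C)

Only the perpendicular component v⊥ = v sin46.2° = 4.50×10^6 m/s is bent by the field.
r = m v⊥ /(qB) = (1.99×10^-26)(4.50×10^6) / [(1×1.60×10^-19)(1.01)] = 0.555 m.

r ≈ 555 mm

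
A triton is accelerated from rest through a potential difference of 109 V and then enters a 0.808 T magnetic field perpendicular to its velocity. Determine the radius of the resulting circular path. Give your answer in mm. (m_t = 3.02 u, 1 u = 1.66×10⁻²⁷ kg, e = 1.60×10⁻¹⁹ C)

r ≈ 3.23 mm

The kinetic energy gained is K = qV = (1×1.60×10^-19)(109) = 1.74×10^-17 J.
v = √(2K/m) = 8.34×10^4 m/s.
r = mv/(qB) = (5.01×10^-27)(8.34×10^4) / [(1×1.60×10^-19)(0.808)] = 3.23×10^-3 m.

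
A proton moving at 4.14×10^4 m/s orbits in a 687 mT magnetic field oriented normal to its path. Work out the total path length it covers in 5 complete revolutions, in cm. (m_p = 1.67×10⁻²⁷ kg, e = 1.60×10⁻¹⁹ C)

r = mv/(qB) = 6.29×10^-4 m, so one revolution covers 2πr = 3.95×10^-3 m.
In 5 revolutions: L = 5·2πr = 0.0198 m.

L ≈ 1.98 cm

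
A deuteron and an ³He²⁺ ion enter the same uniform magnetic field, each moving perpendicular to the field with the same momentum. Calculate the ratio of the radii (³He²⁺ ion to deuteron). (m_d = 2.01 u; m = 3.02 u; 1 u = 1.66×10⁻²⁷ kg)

ratio ≈ 0.500

r = p/(qB) ⇒ at equal p, r ∝ 1/q.
r_{³He²⁺ ion}/r_{deuteron} = 0.500.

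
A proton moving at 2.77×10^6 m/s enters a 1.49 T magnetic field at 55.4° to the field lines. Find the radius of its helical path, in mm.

r ≈ 16.0 mm

Only the perpendicular component v⊥ = v sin55.4° = 2.28×10^6 m/s is bent by the field.
r = m v⊥ /(qB) = (1.67×10^-27)(2.28×10^6) / [(1×1.60×10^-19)(1.49)] = 0.0160 m.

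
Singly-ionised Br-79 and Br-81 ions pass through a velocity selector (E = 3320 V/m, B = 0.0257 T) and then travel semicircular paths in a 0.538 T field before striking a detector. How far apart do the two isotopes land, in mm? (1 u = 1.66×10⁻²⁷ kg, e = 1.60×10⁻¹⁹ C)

Both emerge at v = E/B₁ = 1.29×10^5 m/s.
r = mv/(qB₂), so r₁ = 0.19681 m and r₂ = 0.20179 m, giving Δr = 4.98×10^-3 m.
After a semicircle each ion lands a diameter 2r from the entry slit, so the separation is 2Δr = 9.96×10^-3 m.

Δd ≈ 9.96 mm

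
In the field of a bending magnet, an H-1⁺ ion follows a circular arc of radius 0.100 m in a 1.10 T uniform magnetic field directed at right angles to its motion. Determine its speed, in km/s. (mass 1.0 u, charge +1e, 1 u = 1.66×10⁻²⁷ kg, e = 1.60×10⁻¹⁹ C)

From qvB = mv²/r, v = qBr/m.
v = (1×1.60×10^-19)(1.10)(0.100) / (1.66×10^-27) = 1.06×10^7 m/s.

v ≈ 10600 km/s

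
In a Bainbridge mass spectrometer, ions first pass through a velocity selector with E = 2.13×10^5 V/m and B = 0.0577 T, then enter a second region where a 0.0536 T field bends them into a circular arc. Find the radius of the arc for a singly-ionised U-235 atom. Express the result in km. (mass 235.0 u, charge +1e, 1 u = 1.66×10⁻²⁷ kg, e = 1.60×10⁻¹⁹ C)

r ≈ 0.168 km

The selector passes v = E/B = 2.13×10^5/0.0577 = 3.69×10^6 m/s.
In the deflection region, r = mv/(qB₂) = (3.90×10^-25)(3.69×10^6) / [(1×1.60×10^-19)(0.0536)] = 168 m.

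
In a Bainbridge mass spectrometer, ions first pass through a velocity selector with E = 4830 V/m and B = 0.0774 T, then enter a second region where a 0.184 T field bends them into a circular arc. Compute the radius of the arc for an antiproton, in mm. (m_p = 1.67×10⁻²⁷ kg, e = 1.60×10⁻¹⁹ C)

r ≈ 3.54 mm

The selector passes v = E/B = 4830/0.0774 = 6.24×10^4 m/s.
In the deflection region, r = mv/(qB₂) = (1.67×10^-27)(6.24×10^4) / [(1×1.60×10^-19)(0.184)] = 3.54×10^-3 m.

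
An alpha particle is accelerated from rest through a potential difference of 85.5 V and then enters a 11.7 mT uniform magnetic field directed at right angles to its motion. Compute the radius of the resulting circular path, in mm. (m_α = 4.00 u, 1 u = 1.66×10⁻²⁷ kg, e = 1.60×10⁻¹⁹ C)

r ≈ 161 mm

The kinetic energy gained is K = qV = (2×1.60×10^-19)(85.5) = 2.74×10^-17 J.
v = √(2K/m) = 9.08×10^4 m/s.
r = mv/(qB) = (6.64×10^-27)(9.08×10^4) / [(2×1.60×10^-19)(0.0117)] = 0.161 m.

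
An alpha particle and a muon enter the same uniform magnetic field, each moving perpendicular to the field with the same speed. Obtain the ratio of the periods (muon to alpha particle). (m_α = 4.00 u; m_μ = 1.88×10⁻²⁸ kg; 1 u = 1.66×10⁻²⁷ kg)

T = 2πm/(qB) is independent of speed, so T₂/T₁ = (m₂/q₂)/(m₁/q₁).
T_{muon}/T_{alpha particle} = (1.88×10^-28/1e) / (6.64×10^-27/2e) = 0.0566.

ratio ≈ 0.0566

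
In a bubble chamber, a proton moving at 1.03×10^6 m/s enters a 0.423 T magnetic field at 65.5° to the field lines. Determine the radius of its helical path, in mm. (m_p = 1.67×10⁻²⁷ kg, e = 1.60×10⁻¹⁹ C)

Only the perpendicular component v⊥ = v sin65.5° = 9.37×10^5 m/s is bent by the field.
r = m v⊥ /(qB) = (1.67×10^-27)(9.37×10^5) / [(1×1.60×10^-19)(0.423)] = 0.0231 m.

r ≈ 23.1 mm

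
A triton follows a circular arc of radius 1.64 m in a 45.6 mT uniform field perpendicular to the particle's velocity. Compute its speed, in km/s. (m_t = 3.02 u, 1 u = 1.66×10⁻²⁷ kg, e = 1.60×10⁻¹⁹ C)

From qvB = mv²/r, v = qBr/m.
v = (1×1.60×10^-19)(0.0456)(1.64) / (5.01×10^-27) = 2.39×10^6 m/s.

v ≈ 2390 km/s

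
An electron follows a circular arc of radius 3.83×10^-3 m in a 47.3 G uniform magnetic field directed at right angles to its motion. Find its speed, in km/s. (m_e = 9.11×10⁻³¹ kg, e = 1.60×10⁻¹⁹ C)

From qvB = mv²/r, v = qBr/m.
v = (1×1.60×10^-19)(4.73×10^-3)(3.83×10^-3) / (9.11×10^-31) = 3.18×10^6 m/s.

v ≈ 3180 km/s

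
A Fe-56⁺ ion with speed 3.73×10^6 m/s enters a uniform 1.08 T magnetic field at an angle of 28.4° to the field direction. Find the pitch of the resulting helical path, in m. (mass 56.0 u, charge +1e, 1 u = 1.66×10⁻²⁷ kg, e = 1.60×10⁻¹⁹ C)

The velocity component along B is v∥ = v cos28.4° = 3.28×10^6 m/s.
The cyclotron period T = 2πm/(qB) = 3.38×10^-6 s is set by m, q, B alone.
Pitch = v∥·T = (3.28×10^6)(3.38×10^-6) = 11.1 m.

pitch ≈ 11.1 m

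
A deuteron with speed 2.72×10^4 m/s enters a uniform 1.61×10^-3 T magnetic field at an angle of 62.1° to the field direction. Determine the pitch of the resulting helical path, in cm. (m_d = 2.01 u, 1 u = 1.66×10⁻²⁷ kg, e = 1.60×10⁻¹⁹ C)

The velocity component along B is v∥ = v cos62.1° = 1.27×10^4 m/s.
The cyclotron period T = 2πm/(qB) = 8.14×10^-5 s is set by m, q, B alone.
Pitch = v∥·T = (1.27×10^4)(8.14×10^-5) = 1.04 m.

pitch ≈ 104 cm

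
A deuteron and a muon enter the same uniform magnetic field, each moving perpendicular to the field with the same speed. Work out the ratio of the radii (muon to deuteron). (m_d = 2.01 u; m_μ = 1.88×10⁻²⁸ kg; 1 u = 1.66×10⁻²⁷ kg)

ratio ≈ 0.0563

r = mv/(qB) ⇒ at equal v, r ∝ m/q.
r_{muon}/r_{deuteron} = 0.0563.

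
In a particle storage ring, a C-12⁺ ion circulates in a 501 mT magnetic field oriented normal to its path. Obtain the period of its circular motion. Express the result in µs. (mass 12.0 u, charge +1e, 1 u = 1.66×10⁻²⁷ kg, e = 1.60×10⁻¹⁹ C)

The cyclotron period is independent of speed: T = 2πm/(qB).
T = 2π(1.99×10^-26) / [(1×1.60×10^-19)(0.501)] = 1.56×10^-6 s.

T ≈ 1.56 µs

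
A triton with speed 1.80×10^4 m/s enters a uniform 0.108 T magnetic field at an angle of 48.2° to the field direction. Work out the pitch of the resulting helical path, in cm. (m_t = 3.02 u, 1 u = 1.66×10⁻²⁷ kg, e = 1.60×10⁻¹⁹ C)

pitch ≈ 2.19 cm

The velocity component along B is v∥ = v cos48.2° = 1.20×10^4 m/s.
The cyclotron period T = 2πm/(qB) = 1.82×10^-6 s is set by m, q, B alone.
Pitch = v∥·T = (1.20×10^4)(1.82×10^-6) = 0.0219 m.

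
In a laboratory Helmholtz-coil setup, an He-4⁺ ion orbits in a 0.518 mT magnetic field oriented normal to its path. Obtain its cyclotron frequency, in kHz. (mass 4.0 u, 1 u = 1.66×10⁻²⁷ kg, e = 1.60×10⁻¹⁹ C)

f = qB/(2πm) = (1×1.60×10^-19)(5.18×10^-4) / [2π(6.64×10^-27)] = 1990 Hz.

f ≈ 1.99 kHz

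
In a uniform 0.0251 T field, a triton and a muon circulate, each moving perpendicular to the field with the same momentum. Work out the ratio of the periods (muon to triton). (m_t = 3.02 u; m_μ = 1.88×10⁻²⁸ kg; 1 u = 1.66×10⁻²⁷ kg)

ratio ≈ 0.0375

T = 2πm/(qB) is independent of speed, so T₂/T₁ = (m₂/q₂)/(m₁/q₁).
T_{muon}/T_{triton} = (1.88×10^-28/1e) / (5.01×10^-27/1e) = 0.0375.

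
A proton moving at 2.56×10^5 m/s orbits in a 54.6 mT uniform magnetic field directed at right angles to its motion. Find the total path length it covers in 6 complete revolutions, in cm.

r = mv/(qB) = 0.0489 m, so one revolution covers 2πr = 0.307 m.
In 6 revolutions: L = 6·2πr = 1.84 m.

L ≈ 184 cm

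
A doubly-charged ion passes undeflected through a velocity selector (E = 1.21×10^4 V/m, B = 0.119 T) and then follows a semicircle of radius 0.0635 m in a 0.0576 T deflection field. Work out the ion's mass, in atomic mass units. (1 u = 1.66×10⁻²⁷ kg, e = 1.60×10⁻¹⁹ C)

m ≈ 6.93 u

v = E/B₁ = 1.02×10^5 m/s.
From r = mv/(qB₂), m = qB₂r/v = (2×1.60×10^-19)(0.0576)(0.0635) / (1.02×10^5) = 1.15×10^-26 kg.
In atomic mass units: m = 1.15×10^-26 / 1.66×10^-27 = 6.93 u.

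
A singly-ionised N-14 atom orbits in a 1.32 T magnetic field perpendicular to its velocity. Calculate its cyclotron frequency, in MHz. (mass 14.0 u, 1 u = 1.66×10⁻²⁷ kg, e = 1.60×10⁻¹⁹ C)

f ≈ 1.45 MHz

f = qB/(2πm) = (1×1.60×10^-19)(1.32) / [2π(2.32×10^-26)] = 1.45×10^6 Hz.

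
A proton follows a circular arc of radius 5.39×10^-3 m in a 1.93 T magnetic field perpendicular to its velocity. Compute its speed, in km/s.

v ≈ 997 km/s

From qvB = mv²/r, v = qBr/m.
v = (1×1.60×10^-19)(1.93)(5.39×10^-3) / (1.67×10^-27) = 9.97×10^5 m/s.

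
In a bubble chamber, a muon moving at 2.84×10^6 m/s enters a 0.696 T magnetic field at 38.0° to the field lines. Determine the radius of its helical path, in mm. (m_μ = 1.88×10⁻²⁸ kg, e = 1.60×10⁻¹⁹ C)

r ≈ 2.95 mm

Only the perpendicular component v⊥ = v sin38.0° = 1.75×10^6 m/s is bent by the field.
r = m v⊥ /(qB) = (1.88×10^-28)(1.75×10^6) / [(1×1.60×10^-19)(0.696)] = 2.95×10^-3 m.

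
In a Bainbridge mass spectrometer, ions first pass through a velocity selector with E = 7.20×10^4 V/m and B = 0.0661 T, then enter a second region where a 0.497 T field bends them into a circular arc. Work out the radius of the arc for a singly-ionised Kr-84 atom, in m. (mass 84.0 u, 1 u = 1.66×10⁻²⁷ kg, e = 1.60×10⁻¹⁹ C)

The selector passes v = E/B = 7.20×10^4/0.0661 = 1.09×10^6 m/s.
In the deflection region, r = mv/(qB₂) = (1.39×10^-25)(1.09×10^6) / [(1×1.60×10^-19)(0.497)] = 1.91 m.

r ≈ 1.91 m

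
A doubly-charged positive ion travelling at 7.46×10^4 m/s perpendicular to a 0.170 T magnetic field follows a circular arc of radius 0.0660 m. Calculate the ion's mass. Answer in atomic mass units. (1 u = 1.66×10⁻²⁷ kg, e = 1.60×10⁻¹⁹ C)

m ≈ 29.0 u

qvB = mv²/r ⇒ m = qBr/v.
m = (2×1.60×10^-19)(0.170)(0.0660) / (7.46×10^4) = 4.81×10^-26 kg = 29.0 u.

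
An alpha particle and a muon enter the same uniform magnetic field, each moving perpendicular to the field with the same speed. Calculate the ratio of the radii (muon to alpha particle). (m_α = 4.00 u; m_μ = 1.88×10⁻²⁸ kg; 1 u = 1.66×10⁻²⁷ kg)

ratio ≈ 0.0566

r = mv/(qB) ⇒ at equal v, r ∝ m/q.
r_{muon}/r_{alpha particle} = 0.0566.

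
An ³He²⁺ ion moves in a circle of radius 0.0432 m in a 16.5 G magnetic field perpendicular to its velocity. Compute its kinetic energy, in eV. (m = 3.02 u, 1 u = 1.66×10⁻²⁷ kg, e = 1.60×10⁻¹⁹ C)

v = qBr/m = (2×1.60×10^-19)(1.65×10^-3)(0.0432) / (5.01×10^-27) = 4550 m/s.
K = ½mv² = 0.5·(5.01×10^-27)·(4550)² = 5.19×10^-20 J = 0.324 eV.

K ≈ 0.324 eV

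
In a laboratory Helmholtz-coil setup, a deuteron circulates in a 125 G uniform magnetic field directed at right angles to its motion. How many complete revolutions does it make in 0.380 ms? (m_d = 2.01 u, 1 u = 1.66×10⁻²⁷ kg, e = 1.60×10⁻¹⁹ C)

T = 2πm/(qB) = 2π(3.3366×10^-27) / [(1×1.60×10^-19)(0.0125)] = 1.0482×10^-5 s.
N = t/T = 3.80×10^-4 / 1.0482×10^-5 ≈ 36.25, so 36 complete revolutions.

N = 36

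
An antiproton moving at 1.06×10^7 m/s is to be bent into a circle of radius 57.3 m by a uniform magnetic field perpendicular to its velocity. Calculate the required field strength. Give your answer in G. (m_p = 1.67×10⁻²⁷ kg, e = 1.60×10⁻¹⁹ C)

qvB = mv²/r gives B = mv/(qr).
B = (1.67×10^-27)(1.06×10^7) / [(1×1.60×10^-19)(57.3)] = 1.93×10^-3 T.

B ≈ 19.3 G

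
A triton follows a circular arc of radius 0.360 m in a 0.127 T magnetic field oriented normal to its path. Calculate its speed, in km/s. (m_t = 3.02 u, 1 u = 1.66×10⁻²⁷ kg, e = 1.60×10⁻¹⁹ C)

v ≈ 1460 km/s

From qvB = mv²/r, v = qBr/m.
v = (1×1.60×10^-19)(0.127)(0.360) / (5.01×10^-27) = 1.46×10^6 m/s.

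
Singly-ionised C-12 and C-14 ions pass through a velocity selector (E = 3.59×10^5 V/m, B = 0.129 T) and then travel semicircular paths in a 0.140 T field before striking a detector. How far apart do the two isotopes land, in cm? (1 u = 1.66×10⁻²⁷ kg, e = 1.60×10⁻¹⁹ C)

Δd ≈ 82.5 cm

Both emerge at v = E/B₁ = 2.78×10^6 m/s.
r = mv/(qB₂), so r₁ = 2.475 m and r₂ = 2.887 m, giving Δr = 0.412 m.
After a semicircle each ion lands a diameter 2r from the entry slit, so the separation is 2Δr = 0.825 m.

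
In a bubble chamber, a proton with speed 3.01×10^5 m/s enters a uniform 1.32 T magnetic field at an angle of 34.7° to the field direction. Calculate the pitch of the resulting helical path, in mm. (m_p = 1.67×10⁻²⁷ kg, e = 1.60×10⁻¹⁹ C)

pitch ≈ 12.3 mm

The velocity component along B is v∥ = v cos34.7° = 2.47×10^5 m/s.
The cyclotron period T = 2πm/(qB) = 4.97×10^-8 s is set by m, q, B alone.
Pitch = v∥·T = (2.47×10^5)(4.97×10^-8) = 0.0123 m.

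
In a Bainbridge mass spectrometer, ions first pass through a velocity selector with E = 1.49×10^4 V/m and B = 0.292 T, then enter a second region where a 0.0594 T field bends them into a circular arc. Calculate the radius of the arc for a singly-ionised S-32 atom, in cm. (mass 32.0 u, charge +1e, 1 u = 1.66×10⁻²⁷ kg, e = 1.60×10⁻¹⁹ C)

r ≈ 28.5 cm

The selector passes v = E/B = 1.49×10^4/0.292 = 5.10×10^4 m/s.
In the deflection region, r = mv/(qB₂) = (5.31×10^-26)(5.10×10^4) / [(1×1.60×10^-19)(0.0594)] = 0.285 m.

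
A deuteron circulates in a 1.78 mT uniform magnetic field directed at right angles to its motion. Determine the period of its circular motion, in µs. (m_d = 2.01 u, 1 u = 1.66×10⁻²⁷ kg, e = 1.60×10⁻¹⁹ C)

T ≈ 73.6 µs

The cyclotron period is independent of speed: T = 2πm/(qB).
T = 2π(3.34×10^-27) / [(1×1.60×10^-19)(1.78×10^-3)] = 7.36×10^-5 s.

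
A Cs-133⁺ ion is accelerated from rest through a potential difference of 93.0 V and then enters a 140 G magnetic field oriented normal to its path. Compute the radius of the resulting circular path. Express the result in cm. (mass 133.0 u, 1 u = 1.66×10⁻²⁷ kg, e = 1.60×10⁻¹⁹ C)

The kinetic energy gained is K = qV = (1×1.60×10^-19)(93.0) = 1.49×10^-17 J.
v = √(2K/m) = 1.16×10^4 m/s.
r = mv/(qB) = (2.21×10^-25)(1.16×10^4) / [(1×1.60×10^-19)(0.0140)] = 1.14 m.

r ≈ 114 cm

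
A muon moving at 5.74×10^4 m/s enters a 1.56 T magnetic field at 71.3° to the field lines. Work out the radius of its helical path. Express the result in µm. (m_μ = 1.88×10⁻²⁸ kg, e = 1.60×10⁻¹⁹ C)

Only the perpendicular component v⊥ = v sin71.3° = 5.44×10^4 m/s is bent by the field.
r = m v⊥ /(qB) = (1.88×10^-28)(5.44×10^4) / [(1×1.60×10^-19)(1.56)] = 4.10×10^-5 m.

r ≈ 41.0 µm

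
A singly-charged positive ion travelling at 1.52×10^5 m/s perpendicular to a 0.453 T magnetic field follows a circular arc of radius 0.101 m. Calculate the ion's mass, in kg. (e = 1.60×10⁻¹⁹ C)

m ≈ 4.82×10^-26 kg

qvB = mv²/r ⇒ m = qBr/v.
m = (1×1.60×10^-19)(0.453)(0.101) / (1.52×10^5) = 4.82×10^-26 kg.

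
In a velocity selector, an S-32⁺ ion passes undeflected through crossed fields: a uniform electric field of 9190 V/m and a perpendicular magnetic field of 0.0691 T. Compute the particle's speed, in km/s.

v ≈ 133 km/s

For zero net force, qE = qvB, so v = E/B.
v = (9190) / (0.0691) = 1.33×10^5 m/s.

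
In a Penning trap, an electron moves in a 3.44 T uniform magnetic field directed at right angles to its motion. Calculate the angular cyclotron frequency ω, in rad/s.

ω ≈ 6.04×10^11 rad/s

ω = qB/m = (1×1.60×10^-19)(3.44) / (9.11×10^-31) = 6.04×10^11 rad/s.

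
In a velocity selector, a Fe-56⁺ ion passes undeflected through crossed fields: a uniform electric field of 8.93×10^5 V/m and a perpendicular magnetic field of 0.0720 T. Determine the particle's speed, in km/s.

v ≈ 12400 km/s

For zero net force, qE = qvB, so v = E/B.
v = (8.93×10^5) / (0.0720) = 1.24×10^7 m/s.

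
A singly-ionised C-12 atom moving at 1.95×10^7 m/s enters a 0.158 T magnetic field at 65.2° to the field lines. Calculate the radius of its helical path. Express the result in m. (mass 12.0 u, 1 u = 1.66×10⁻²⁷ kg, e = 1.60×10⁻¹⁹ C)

Only the perpendicular component v⊥ = v sin65.2° = 1.77×10^7 m/s is bent by the field.
r = m v⊥ /(qB) = (1.99×10^-26)(1.77×10^7) / [(1×1.60×10^-19)(0.158)] = 13.9 m.

r ≈ 13.9 m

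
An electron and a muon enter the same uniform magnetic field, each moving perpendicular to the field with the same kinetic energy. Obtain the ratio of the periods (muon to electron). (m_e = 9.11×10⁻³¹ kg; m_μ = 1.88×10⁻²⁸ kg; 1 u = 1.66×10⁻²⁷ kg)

ratio ≈ 206

T = 2πm/(qB) is independent of speed, so T₂/T₁ = (m₂/q₂)/(m₁/q₁).
T_{muon}/T_{electron} = (1.88×10^-28/1e) / (9.11×10^-31/1e) = 206.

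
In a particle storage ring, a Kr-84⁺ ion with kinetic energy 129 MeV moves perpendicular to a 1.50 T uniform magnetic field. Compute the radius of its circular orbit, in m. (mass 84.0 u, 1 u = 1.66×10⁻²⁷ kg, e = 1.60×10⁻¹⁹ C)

Convert the energy: K = 129 MeV = 2.06×10^-11 J.
v = √(2K/m) = √(2·2.06×10^-11/1.39×10^-25) = 1.72×10^7 m/s.
r = mv/(qB) = (1.39×10^-25)(1.72×10^7) / [(1×1.60×10^-19)(1.50)] = 10.00 m.

r ≈ 10.00 m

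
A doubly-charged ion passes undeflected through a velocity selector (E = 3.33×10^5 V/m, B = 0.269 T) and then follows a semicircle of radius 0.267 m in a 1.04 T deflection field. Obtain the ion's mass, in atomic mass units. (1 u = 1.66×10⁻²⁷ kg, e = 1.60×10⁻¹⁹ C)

m ≈ 43.2 u

v = E/B₁ = 1.24×10^6 m/s.
From r = mv/(qB₂), m = qB₂r/v = (2×1.60×10^-19)(1.04)(0.267) / (1.24×10^6) = 7.18×10^-26 kg.
In atomic mass units: m = 7.18×10^-26 / 1.66×10^-27 = 43.2 u.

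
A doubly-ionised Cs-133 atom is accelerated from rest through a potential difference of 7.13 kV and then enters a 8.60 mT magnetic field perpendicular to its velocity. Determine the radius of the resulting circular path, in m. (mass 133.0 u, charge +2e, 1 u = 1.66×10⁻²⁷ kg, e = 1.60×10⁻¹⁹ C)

The kinetic energy gained is K = qV = (2×1.60×10^-19)(7130) = 2.28×10^-15 J.
v = √(2K/m) = 1.44×10^5 m/s.
r = mv/(qB) = (2.21×10^-25)(1.44×10^5) / [(2×1.60×10^-19)(8.60×10^-3)] = 11.5 m.

r ≈ 11.5 m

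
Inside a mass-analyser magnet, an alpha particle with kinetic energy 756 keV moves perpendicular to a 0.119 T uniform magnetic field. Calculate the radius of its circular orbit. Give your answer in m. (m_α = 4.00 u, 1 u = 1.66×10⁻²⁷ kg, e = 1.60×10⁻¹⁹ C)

Convert the energy: K = 756 keV = 1.21×10^-13 J.
v = √(2K/m) = √(2·1.21×10^-13/6.64×10^-27) = 6.04×10^6 m/s.
r = mv/(qB) = (6.64×10^-27)(6.04×10^6) / [(2×1.60×10^-19)(0.119)] = 1.05 m.

r ≈ 1.05 m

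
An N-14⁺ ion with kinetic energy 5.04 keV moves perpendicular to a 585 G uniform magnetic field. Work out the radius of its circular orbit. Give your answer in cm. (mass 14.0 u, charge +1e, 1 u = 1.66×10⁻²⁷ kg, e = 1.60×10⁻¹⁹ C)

Convert the energy: K = 5.04 keV = 8.06×10^-16 J.
v = √(2K/m) = √(2·8.06×10^-16/2.32×10^-26) = 2.63×10^5 m/s.
r = mv/(qB) = (2.32×10^-26)(2.63×10^5) / [(1×1.60×10^-19)(0.0585)] = 0.654 m.

r ≈ 65.4 cm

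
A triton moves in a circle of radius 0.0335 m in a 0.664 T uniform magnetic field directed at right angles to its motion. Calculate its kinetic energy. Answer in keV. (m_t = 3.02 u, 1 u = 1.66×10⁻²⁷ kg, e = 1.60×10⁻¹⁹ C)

v = qBr/m = (1×1.60×10^-19)(0.664)(0.0335) / (5.01×10^-27) = 7.10×10^5 m/s.
K = ½mv² = 0.5·(5.01×10^-27)·(7.10×10^5)² = 1.26×10^-15 J = 7.90 keV.

K ≈ 7.90 keV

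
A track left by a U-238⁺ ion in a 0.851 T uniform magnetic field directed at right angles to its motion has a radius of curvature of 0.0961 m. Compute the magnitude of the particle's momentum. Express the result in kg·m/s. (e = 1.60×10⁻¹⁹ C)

p ≈ 1.31×10^-20 kg·m/s

Since qvB = mv²/r, the momentum p = mv = qBr.
p = (1×1.60×10^-19)(0.851)(0.0961) = 1.31×10^-20 kg·m/s.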